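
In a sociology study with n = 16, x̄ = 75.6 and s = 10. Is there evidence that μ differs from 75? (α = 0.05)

t = (x̄ - μ₀)/(s/√n) = (75.6 - 75)/(10/√16) = 0.24. df = 15, critical t = ±2.131. Fail to reject H₀.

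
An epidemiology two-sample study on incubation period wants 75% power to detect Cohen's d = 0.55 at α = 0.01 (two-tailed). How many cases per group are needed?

z_{α/2} = 2.576, z_β = Φ⁻¹(0.75) = 0.674. For medium effect (d = 0.55): n per group = 2(z_{α/2} + z_β)²/d² = 2(2.576 + 0.674)²/0.55² = 69.8 → 70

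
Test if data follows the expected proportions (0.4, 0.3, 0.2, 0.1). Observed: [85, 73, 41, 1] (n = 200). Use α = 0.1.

Expected: [80.0, 60.0, 40.0, 20.0]. χ² = 21.204. df = 3, critical = 6.251. Reject H₀.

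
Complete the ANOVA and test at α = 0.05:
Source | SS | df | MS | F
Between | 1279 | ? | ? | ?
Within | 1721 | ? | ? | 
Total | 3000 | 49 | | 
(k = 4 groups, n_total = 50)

df_between = 3, df_within = 46. MS_between = 426.33, MS_within = 37.41. F = 11.395, F_crit ≈ 2.807. Reject H₀.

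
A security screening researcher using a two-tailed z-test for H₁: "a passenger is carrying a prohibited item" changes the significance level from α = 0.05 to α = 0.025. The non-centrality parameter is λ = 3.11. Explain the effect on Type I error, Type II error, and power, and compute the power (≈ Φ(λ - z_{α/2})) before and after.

Decreasing α from 0.05 to 0.025:
• Type I error rate decreases (α is the Type I rate by definition).
• Critical value moves from z_{α/2} = 1.96 to 2.241, so power = Φ(λ - z_{α/2}) goes from Φ(3.11 - 1.96) = 0.875 to Φ(3.11 - 2.241) = 0.808.
• Type II error rate β = 1 - power therefore increases (0.125 → 0.192).
Appropriate when false positives are costly — here, detaining an innocent passenger — delay and inconvenience.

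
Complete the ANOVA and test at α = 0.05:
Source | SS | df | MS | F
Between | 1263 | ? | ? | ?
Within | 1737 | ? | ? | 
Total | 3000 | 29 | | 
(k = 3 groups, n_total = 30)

df_between = 2, df_within = 27. MS_between = 631.5, MS_within = 64.33. F = 9.816, F_crit ≈ 3.354. Reject H₀.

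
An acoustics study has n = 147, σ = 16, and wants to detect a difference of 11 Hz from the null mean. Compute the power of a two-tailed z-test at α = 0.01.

SE = σ/√n = 16/√147 = 1.32. Non-centrality λ = d/SE = 11/1.32 = 8.335. Power ≈ Φ(λ - z_{α/2}) = Φ(8.335 - 2.576) = Φ(5.759) = 1.0.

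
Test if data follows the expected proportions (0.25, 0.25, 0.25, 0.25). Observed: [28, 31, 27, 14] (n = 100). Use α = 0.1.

Expected: [25.0, 25.0, 25.0, 25.0]. χ² = 6.8. df = 3, critical = 6.251. Reject H₀.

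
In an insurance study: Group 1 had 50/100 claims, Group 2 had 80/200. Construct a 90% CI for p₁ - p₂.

p̂₁ = 0.5, p̂₂ = 0.4. Difference = 0.1. CI = (-0.0, 0.2)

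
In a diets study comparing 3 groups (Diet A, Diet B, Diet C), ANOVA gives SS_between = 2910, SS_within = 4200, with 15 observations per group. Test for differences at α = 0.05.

df_between = 2, df_within = 42. F = MS_between/MS_within = 1455.0/100.0 = 14.55. F_crit ≈ 3.22. Reject H₀. At least one mean differs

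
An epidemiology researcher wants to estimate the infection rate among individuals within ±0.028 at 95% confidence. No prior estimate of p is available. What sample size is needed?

Conservative approach: use p = 0.5 (maximizes p(1-p) = 0.25). n = z²(0.25)/E² = 1.96²×0.25/0.028² = 1225.0 → n = 1225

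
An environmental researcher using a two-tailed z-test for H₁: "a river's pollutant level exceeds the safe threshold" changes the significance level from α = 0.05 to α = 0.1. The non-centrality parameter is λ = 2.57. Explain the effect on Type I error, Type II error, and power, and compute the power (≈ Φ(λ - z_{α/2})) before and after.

Increasing α from 0.05 to 0.1:
• Type I error rate increases (α is the Type I rate by definition).
• Critical value moves from z_{α/2} = 1.96 to 1.645, so power = Φ(λ - z_{α/2}) goes from Φ(2.57 - 1.96) = 0.729 to Φ(2.57 - 1.645) = 0.823.
• Type II error rate β = 1 - power therefore decreases (0.271 → 0.177).
Appropriate when false negatives are costly — here, allowing unsafe pollution to continue.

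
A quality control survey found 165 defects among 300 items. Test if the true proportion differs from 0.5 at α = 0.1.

p̂ = 0.55, p₀ = 0.5. z = (p̂ - p₀)/√(p₀(1-p₀)/n) = 1.732. Critical: ±1.645. Reject H₀.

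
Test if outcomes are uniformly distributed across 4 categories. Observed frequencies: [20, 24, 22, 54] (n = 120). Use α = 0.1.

Expected = 30 each. χ² = Σ(O-E)²/E = 25.867. df = 3, critical value = 6.251. Reject H₀.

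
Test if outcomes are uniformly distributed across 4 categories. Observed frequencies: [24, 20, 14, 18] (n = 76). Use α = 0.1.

Expected = 19 each. χ² = Σ(O-E)²/E = 2.737. df = 3, critical value = 6.251. Fail to reject H₀.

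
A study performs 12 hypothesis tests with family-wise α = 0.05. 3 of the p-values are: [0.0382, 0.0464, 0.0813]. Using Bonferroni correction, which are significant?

Bonferroni α = 0.05/12 = 0.00417. None of the given p-values are significant.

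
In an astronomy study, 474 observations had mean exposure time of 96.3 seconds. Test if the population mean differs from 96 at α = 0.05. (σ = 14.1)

z = (x̄ - μ₀)/(σ/√n) = (96.3 - 96)/(14.1/√474) = 0.463. Critical value: ±1.96. Since |0.463| ≤ 1.96, Fail to reject H₀.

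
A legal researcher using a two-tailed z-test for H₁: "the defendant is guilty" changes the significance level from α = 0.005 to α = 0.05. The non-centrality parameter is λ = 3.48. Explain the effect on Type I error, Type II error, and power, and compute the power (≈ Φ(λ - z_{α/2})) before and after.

Increasing α from 0.005 to 0.05:
• Type I error rate increases (α is the Type I rate by definition).
• Critical value moves from z_{α/2} = 2.807 to 1.96, so power = Φ(λ - z_{α/2}) goes from Φ(3.48 - 2.807) = 0.75 to Φ(3.48 - 1.96) = 0.936.
• Type II error rate β = 1 - power therefore decreases (0.25 → 0.064).
Appropriate when false negatives are costly — here, acquitting a guilty person.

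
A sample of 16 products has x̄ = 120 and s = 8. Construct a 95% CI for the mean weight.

CI = x̄ ± t*(s/√n) = 120 ± 2.131(8/√16) = (115.74, 124.26)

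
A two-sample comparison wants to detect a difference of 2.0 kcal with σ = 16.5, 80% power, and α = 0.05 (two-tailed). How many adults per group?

n per group = 2(z_α/2 + z_β)²σ²/d² = 2×(1.96 + 0.84)²×16.5²/2.0² = 1067.2 → n = 1068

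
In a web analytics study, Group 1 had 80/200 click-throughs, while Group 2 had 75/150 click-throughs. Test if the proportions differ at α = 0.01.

p̂₁ = 0.4, p̂₂ = 0.5, pooled p̂ = 0.443. z = -1.864. Critical: ±2.576. Fail to reject H₀.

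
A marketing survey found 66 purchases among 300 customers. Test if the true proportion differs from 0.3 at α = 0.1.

p̂ = 0.22, p₀ = 0.3. z = (p̂ - p₀)/√(p₀(1-p₀)/n) = -3.024. Critical: ±1.645. Reject H₀.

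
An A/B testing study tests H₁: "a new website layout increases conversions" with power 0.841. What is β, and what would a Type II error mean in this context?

β = 1 - power = 1 - 0.841 = 0.159. A Type II error is failing to reject H₀ when H₀ is false (false negative) — here, failing to conclude that a new website layout increases conversions when in fact it is true. Consequence: discarding a layout that would have improved conversions — lost revenue.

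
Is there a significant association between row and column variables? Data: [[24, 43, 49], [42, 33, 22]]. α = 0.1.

χ² = 14.916. df = 2, critical = 4.605. Reject H₀. Variables are dependent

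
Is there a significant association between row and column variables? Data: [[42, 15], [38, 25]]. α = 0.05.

χ² = 2.406. df = 1, critical = 3.841. Fail to reject H₀. No evidence of dependence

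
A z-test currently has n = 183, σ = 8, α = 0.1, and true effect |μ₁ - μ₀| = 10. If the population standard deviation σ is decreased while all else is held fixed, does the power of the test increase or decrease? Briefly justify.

Power increases: a smaller σ shrinks the standard error σ/√n, moving the sampling distribution under H₁ further from the critical value.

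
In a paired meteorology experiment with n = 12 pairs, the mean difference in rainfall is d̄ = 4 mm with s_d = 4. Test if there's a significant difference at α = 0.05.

t = d̄/(s_d/√n) = 4/(4/√12) = 3.464. df = 11, critical t = ±2.201. Reject H₀.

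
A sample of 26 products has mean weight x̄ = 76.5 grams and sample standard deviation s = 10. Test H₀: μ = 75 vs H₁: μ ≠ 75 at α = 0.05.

t = (x̄ - μ₀)/(s/√n) = (76.5 - 75)/(10/√26) = 0.765. df = 25, critical t = ±2.06. Fail to reject H₀.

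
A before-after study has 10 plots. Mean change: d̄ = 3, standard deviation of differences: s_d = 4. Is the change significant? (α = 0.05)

t = d̄/(s_d/√n) = 3/(4/√10) = 2.372. df = 9, critical t = ±2.262. Reject H₀.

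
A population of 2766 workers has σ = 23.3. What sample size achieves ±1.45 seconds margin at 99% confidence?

Without FPC: n₀ = (2.576×23.3/1.45)² = 1713.435. With FPC: n = n₀N/(n₀+N-1) = 1058.3 → n = 1059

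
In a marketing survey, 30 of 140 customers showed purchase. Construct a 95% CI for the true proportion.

p̂ = 0.214. CI = p̂ ± z*√(p̂(1-p̂)/n) = (0.146, 0.282)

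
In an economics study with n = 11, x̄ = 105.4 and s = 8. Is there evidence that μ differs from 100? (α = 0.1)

t = (x̄ - μ₀)/(s/√n) = (105.4 - 100)/(8/√11) = 2.239. df = 10, critical t = ±1.812. Reject H₀.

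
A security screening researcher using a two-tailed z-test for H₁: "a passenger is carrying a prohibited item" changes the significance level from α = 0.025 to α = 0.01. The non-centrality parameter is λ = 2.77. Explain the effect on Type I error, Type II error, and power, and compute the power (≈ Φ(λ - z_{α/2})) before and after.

Decreasing α from 0.025 to 0.01:
• Type I error rate decreases (α is the Type I rate by definition).
• Critical value moves from z_{α/2} = 2.241 to 2.576, so power = Φ(λ - z_{α/2}) goes from Φ(2.77 - 2.241) = 0.702 to Φ(2.77 - 2.576) = 0.577.
• Type II error rate β = 1 - power therefore increases (0.298 → 0.423).
Appropriate when false positives are costly — here, detaining an innocent passenger — delay and inconvenience.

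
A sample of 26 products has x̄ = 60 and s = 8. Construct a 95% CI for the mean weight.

CI = x̄ ± t*(s/√n) = 60 ± 2.06(8/√26) = (56.77, 63.23)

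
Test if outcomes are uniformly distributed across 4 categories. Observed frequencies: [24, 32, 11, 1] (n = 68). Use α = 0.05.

Expected = 17 each. χ² = Σ(O-E)²/E = 33.294. df = 3, critical value = 7.815. Reject H₀.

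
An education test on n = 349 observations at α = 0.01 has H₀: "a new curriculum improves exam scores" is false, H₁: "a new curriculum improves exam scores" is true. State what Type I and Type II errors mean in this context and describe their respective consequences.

Type I (false positive): concluding that a new curriculum improves exam scores when it is not — adopting a curriculum that gives no real benefit — disruption for nothing. Type II (false negative): failing to conclude that a new curriculum improves exam scores when it is — keeping the old curriculum when the new one would have helped students. Which is costlier depends on domain priorities and is a judgement call rather than a statistical fact.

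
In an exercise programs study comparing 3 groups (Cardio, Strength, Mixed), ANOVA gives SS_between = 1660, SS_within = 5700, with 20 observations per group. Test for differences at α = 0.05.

df_between = 2, df_within = 57. F = MS_between/MS_within = 830.0/100.0 = 8.3. F_crit ≈ 3.159. Reject H₀. At least one mean differs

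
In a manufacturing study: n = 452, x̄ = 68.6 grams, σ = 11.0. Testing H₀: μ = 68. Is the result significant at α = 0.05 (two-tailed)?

z = (68.6 - 68)/(11.0/√452) = 1.16. Since |z| ≤ 1.96, not significant at α = 0.05.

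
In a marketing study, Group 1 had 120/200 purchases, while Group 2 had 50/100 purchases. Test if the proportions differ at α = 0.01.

p̂₁ = 0.6, p̂₂ = 0.5, pooled p̂ = 0.567. z = 1.648. Critical: ±2.576. Fail to reject H₀.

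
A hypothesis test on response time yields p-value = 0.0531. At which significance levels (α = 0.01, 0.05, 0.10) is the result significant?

p = 0.0531. Significant at: α = 0.1.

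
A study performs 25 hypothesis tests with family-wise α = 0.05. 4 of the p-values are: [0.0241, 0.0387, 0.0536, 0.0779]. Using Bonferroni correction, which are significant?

Bonferroni α = 0.05/25 = 0.002. None of the given p-values are significant.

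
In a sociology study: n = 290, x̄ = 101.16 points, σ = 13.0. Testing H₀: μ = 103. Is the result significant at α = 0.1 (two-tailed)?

z = (101.16 - 103)/(13.0/√290) = -2.41. Since |z| > 1.645, significant at α = 0.1.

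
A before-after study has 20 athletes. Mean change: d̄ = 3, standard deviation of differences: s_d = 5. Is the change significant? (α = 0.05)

t = d̄/(s_d/√n) = 3/(5/√20) = 2.683. df = 19, critical t = ±2.093. Reject H₀.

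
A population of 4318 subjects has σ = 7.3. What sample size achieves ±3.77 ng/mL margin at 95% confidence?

Without FPC: n₀ = (1.96×7.3/3.77)² = 14.404. With FPC: n = n₀N/(n₀+N-1) = 14.4 → n = 15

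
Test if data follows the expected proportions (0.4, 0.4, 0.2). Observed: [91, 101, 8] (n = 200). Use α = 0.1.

Expected: [80.0, 80.0, 40.0]. χ² = 32.625. df = 2, critical = 4.605. Reject H₀.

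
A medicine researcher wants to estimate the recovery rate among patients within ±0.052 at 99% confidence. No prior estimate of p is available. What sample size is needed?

Conservative approach: use p = 0.5 (maximizes p(1-p) = 0.25). n = z²(0.25)/E² = 2.576²×0.25/0.052² = 613.5 → n = 614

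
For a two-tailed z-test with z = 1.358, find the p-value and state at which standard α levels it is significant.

p = 2·P(Z > |1.358|) = 2·(1 - Φ(1.358)) ≈ 0.1745. Not significant at any standard level.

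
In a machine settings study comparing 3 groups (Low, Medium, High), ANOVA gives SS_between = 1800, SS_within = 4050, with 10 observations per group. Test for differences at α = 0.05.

df_between = 2, df_within = 27. F = MS_between/MS_within = 900.0/150.0 = 6.0. F_crit ≈ 3.354. Reject H₀. At least one mean differs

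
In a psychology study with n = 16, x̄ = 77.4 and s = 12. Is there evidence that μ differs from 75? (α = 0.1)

t = (x̄ - μ₀)/(s/√n) = (77.4 - 75)/(12/√16) = 0.8. df = 15, critical t = ±1.753. Fail to reject H₀.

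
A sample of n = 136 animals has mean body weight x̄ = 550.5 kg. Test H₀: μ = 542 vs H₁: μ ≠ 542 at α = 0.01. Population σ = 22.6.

z = (x̄ - μ₀)/(σ/√n) = (550.5 - 542)/(22.6/√136) = 4.386. Critical value: ±2.576. Since |4.386| > 2.576, Reject H₀.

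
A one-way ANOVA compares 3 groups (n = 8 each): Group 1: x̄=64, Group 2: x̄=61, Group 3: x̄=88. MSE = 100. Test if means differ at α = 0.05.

Grand mean = 71.0. SS_between = 3504.0, MS_between = 1752.0. F = 17.52, F_crit ≈ 3.467. Reject H₀.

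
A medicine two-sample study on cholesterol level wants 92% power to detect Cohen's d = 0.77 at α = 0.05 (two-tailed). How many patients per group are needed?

z_{α/2} = 1.96, z_β = Φ⁻¹(0.92) = 1.405. For medium effect (d = 0.77): n per group = 2(z_{α/2} + z_β)²/d² = 2(1.96 + 1.405)²/0.77² = 38.2 → 39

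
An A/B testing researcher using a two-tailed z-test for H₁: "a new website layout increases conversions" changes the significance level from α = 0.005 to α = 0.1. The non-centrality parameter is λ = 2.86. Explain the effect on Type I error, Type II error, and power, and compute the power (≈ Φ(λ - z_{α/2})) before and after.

Increasing α from 0.005 to 0.1:
• Type I error rate increases (α is the Type I rate by definition).
• Critical value moves from z_{α/2} = 2.807 to 1.645, so power = Φ(λ - z_{α/2}) goes from Φ(2.86 - 2.807) = 0.521 to Φ(2.86 - 1.645) = 0.888.
• Type II error rate β = 1 - power therefore decreases (0.479 → 0.112).
Appropriate when false negatives are costly — here, discarding a layout that would have improved conversions — lost revenue.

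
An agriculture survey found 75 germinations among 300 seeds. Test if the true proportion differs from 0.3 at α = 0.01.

p̂ = 0.25, p₀ = 0.3. z = (p̂ - p₀)/√(p₀(1-p₀)/n) = -1.89. Critical: ±2.576. Fail to reject H₀.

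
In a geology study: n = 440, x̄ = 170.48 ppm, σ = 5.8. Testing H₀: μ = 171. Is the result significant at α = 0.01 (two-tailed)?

z = (170.48 - 171)/(5.8/√440) = -1.881. Since |z| ≤ 2.576, not significant at α = 0.01.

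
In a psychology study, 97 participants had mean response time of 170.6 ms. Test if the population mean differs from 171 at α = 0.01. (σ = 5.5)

z = (x̄ - μ₀)/(σ/√n) = (170.6 - 171)/(5.5/√97) = -0.716. Critical value: ±2.576. Since |-0.716| ≤ 2.576, Fail to reject H₀.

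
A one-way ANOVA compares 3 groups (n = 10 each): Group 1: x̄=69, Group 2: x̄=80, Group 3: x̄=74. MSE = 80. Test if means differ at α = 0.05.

Grand mean = 74.33. SS_between = 606.67, MS_between = 303.33. F = 3.792, F_crit ≈ 3.354. Reject H₀.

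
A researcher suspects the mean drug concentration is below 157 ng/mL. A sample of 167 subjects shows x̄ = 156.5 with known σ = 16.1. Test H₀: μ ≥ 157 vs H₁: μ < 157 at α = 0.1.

z = -0.401. Critical value: -1.28. Fail to reject H₀.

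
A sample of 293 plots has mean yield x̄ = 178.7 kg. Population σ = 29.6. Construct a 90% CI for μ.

CI = x̄ ± z*(σ/√n) = 178.7 ± 1.645(29.6/√293) = 178.7 ± 2.84 = (175.86, 181.54)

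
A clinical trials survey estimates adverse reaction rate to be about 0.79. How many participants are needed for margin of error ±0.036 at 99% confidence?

n = z²p(1-p)/E² = 2.576²×0.79×0.21/0.036² = 849.4 → n = 850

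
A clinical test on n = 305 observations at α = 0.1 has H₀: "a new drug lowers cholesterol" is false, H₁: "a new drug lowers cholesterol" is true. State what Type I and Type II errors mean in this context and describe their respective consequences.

Type I (false positive): concluding that a new drug lowers cholesterol when it is not — approving an ineffective drug — patients take a useless medication and may skip effective alternatives. Type II (false negative): failing to conclude that a new drug lowers cholesterol when it is — shelving an effective drug — patients miss out on a treatment that would have helped. Which is costlier depends on domain priorities and is a judgement call rather than a statistical fact.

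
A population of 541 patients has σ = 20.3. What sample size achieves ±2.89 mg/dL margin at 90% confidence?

Without FPC: n₀ = (1.645×20.3/2.89)² = 133.514. With FPC: n = n₀N/(n₀+N-1) = 107.2 → n = 108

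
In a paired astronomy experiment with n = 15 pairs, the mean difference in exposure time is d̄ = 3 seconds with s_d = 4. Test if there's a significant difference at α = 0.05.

t = d̄/(s_d/√n) = 3/(4/√15) = 2.905. df = 14, critical t = ±2.145. Reject H₀.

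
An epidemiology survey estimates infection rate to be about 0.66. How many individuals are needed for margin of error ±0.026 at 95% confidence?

n = z²p(1-p)/E² = 1.96²×0.66×0.34/0.026² = 1275.2 → n = 1276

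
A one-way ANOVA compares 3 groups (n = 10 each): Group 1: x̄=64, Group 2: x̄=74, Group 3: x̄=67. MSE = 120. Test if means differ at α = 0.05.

Grand mean = 68.33. SS_between = 526.67, MS_between = 263.33. F = 2.194, F_crit ≈ 3.354. Fail to reject H₀.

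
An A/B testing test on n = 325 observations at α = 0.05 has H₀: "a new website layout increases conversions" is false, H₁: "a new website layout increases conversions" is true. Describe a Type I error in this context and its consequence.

Type I error: rejecting H₀ when it is true — concluding that a new website layout increases conversions when in fact it is not. Consequence: rolling out a layout that doesn't actually help — wasted engineering effort.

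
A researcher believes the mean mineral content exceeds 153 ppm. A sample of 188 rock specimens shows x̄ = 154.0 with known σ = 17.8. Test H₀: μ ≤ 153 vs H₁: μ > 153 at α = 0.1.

z = 0.77. Critical value: 1.28. Fail to reject H₀.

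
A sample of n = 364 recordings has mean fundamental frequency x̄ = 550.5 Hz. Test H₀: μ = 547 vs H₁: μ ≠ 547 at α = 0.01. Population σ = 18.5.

z = (x̄ - μ₀)/(σ/√n) = (550.5 - 547)/(18.5/√364) = 3.609. Critical value: ±2.576. Since |3.609| > 2.576, Reject H₀.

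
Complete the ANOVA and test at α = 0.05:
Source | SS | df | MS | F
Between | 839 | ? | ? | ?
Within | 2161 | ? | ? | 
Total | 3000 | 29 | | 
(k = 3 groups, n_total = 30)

df_between = 2, df_within = 27. MS_between = 419.5, MS_within = 80.04. F = 5.241, F_crit ≈ 3.354. Reject H₀.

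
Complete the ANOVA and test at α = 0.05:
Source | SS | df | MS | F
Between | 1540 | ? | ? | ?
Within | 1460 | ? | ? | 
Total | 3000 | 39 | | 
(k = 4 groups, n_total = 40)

df_between = 3, df_within = 36. MS_between = 513.33, MS_within = 40.56. F = 12.658, F_crit ≈ 2.866. Reject H₀.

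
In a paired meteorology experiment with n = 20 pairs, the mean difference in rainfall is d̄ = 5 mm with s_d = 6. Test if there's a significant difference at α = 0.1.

t = d̄/(s_d/√n) = 5/(6/√20) = 3.727. df = 19, critical t = ±1.729. Reject H₀.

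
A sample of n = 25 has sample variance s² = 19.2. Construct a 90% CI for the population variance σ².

df = 24. χ²_{0.05} = 36.415, χ²_{0.95} = 13.848. CI for σ² = ((n-1)s²/χ²_{α/2}, (n-1)s²/χ²_{1-α/2}) = (24·19.2/36.415, 24·19.2/13.848) = (12.65, 33.28)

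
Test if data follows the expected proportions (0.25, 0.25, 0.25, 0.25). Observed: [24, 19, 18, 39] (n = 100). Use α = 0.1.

Expected: [25.0, 25.0, 25.0, 25.0]. χ² = 11.28. df = 3, critical = 6.251. Reject H₀.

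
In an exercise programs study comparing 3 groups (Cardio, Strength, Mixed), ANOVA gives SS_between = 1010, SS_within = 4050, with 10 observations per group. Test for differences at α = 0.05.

df_between = 2, df_within = 27. F = MS_between/MS_within = 505.0/150.0 = 3.367. F_crit ≈ 3.354. Reject H₀. At least one mean differs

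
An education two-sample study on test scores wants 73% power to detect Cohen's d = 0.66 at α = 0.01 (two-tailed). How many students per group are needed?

z_{α/2} = 2.576, z_β = Φ⁻¹(0.73) = 0.613. For medium effect (d = 0.66): n per group = 2(z_{α/2} + z_β)²/d² = 2(2.576 + 0.613)²/0.66² = 46.7 → 47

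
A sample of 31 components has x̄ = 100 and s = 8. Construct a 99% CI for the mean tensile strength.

CI = x̄ ± t*(s/√n) = 100 ± 2.75(8/√31) = (96.05, 103.95)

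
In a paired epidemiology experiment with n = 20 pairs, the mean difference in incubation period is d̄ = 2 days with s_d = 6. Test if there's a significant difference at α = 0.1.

t = d̄/(s_d/√n) = 2/(6/√20) = 1.491. df = 19, critical t = ±1.729. Fail to reject H₀.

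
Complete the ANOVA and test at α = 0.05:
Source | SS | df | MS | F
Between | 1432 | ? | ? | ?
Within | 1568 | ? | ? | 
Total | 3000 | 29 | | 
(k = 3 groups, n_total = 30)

df_between = 2, df_within = 27. MS_between = 716.0, MS_within = 58.07. F = 12.329, F_crit ≈ 3.354. Reject H₀.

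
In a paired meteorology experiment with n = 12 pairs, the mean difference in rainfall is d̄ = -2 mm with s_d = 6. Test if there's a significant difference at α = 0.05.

t = d̄/(s_d/√n) = -2/(6/√12) = -1.155. df = 11, critical t = ±2.201. Fail to reject H₀.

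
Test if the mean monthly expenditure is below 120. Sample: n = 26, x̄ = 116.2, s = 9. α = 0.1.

t = (116.2 - 120)/(9/√26) = -2.153, df = 25. Critical t = -1.316. Reject H₀.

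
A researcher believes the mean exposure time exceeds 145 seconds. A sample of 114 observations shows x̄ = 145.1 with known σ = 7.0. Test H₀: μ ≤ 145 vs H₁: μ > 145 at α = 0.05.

z = 0.153. Critical value: 1.645. Fail to reject H₀.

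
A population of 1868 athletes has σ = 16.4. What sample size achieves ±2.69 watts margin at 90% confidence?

Without FPC: n₀ = (1.645×16.4/2.69)² = 100.581. With FPC: n = n₀N/(n₀+N-1) = 95.5 → n = 96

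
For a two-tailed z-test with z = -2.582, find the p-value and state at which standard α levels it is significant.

p = 2·P(Z > |-2.582|) = 2·(1 - Φ(2.582)) ≈ 0.0098. Significant at α = 0.1; Significant at α = 0.05; Significant at α = 0.01.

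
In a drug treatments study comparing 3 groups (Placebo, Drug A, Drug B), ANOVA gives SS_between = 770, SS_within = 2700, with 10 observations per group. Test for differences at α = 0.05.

df_between = 2, df_within = 27. F = MS_between/MS_within = 385.0/100.0 = 3.85. F_crit ≈ 3.354. Reject H₀. At least one mean differs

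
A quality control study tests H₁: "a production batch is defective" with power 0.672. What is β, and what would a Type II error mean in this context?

β = 1 - power = 1 - 0.672 = 0.328. A Type II error is failing to reject H₀ when H₀ is false (false negative) — here, failing to conclude that a production batch is defective when in fact it is true. Consequence: shipping a defective batch — faulty products reach customers.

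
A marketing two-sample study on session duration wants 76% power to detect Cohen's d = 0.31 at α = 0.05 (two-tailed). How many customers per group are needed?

z_{α/2} = 1.96, z_β = Φ⁻¹(0.76) = 0.706. For small effect (d = 0.31): n per group = 2(z_{α/2} + z_β)²/d² = 2(1.96 + 0.706)²/0.31² = 147.9 → 148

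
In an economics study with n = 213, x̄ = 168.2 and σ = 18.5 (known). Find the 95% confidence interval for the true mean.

CI = x̄ ± z*(σ/√n) = 168.2 ± 1.96(18.5/√213) = 168.2 ± 2.48 = (165.72, 170.68)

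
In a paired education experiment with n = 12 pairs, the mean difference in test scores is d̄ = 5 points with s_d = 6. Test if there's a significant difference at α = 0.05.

t = d̄/(s_d/√n) = 5/(6/√12) = 2.887. df = 11, critical t = ±2.201. Reject H₀.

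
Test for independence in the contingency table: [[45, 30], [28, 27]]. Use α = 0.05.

χ² = 1.065. df = 1, critical = 3.841. Fail to reject H₀. No evidence of dependence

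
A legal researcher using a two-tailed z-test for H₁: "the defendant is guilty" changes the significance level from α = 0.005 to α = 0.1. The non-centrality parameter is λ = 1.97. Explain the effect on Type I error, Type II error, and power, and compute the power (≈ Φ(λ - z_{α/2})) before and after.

Increasing α from 0.005 to 0.1:
• Type I error rate increases (α is the Type I rate by definition).
• Critical value moves from z_{α/2} = 2.807 to 1.645, so power = Φ(λ - z_{α/2}) goes from Φ(1.97 - 2.807) = 0.201 to Φ(1.97 - 1.645) = 0.627.
• Type II error rate β = 1 - power therefore decreases (0.799 → 0.373).
Appropriate when false negatives are costly — here, acquitting a guilty person.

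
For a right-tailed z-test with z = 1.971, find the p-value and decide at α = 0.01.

p = P(Z > 1.971) = 1 - Φ(1.971) ≈ 0.0244. Since p ≥ 0.01, fail to reject H₀ (not significant) at α = 0.01.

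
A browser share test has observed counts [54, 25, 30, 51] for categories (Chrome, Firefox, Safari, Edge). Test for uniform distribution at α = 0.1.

Expected = 40 each. χ² = Σ(O-E)²/E = 16.05. df = 3, critical value = 6.251. Reject H₀.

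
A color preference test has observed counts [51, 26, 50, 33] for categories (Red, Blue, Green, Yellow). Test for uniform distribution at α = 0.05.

Expected = 40 each. χ² = Σ(O-E)²/E = 11.65. df = 3, critical value = 7.815. Reject H₀.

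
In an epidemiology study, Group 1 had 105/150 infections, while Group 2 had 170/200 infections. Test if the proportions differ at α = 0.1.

p̂₁ = 0.7, p̂₂ = 0.85, pooled p̂ = 0.786. z = -3.384. Critical: ±1.645. Reject H₀.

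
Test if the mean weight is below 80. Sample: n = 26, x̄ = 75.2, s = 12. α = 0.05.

t = (75.2 - 80)/(12/√26) = -2.04, df = 25. Critical t = -1.708. Reject H₀.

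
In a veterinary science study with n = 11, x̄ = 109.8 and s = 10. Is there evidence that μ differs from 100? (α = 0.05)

t = (x̄ - μ₀)/(s/√n) = (109.8 - 100)/(10/√11) = 3.25. df = 10, critical t = ±2.228. Reject H₀.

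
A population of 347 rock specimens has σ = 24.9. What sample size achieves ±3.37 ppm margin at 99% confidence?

Without FPC: n₀ = (2.576×24.9/3.37)² = 362.269. With FPC: n = n₀N/(n₀+N-1) = 177.5 → n = 178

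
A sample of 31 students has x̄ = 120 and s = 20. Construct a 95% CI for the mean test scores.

CI = x̄ ± t*(s/√n) = 120 ± 2.042(20/√31) = (112.66, 127.34)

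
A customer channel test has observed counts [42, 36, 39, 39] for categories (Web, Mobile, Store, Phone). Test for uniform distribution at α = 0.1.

Expected = 39 each. χ² = Σ(O-E)²/E = 0.462. df = 3, critical value = 6.251. Fail to reject H₀.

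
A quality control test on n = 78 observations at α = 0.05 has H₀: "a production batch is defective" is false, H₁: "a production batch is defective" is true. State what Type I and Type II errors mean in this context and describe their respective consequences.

Type I (false positive): concluding that a production batch is defective when it is not — scrapping a good batch — wasted material and cost for no reason. Type II (false negative): failing to conclude that a production batch is defective when it is — shipping a defective batch — faulty products reach customers. Which is costlier depends on domain priorities and is a judgement call rather than a statistical fact.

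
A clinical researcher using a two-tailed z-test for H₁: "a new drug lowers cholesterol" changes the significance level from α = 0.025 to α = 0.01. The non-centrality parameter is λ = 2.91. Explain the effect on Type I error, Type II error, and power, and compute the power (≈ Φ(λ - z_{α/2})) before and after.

Decreasing α from 0.025 to 0.01:
• Type I error rate decreases (α is the Type I rate by definition).
• Critical value moves from z_{α/2} = 2.241 to 2.576, so power = Φ(λ - z_{α/2}) goes from Φ(2.91 - 2.241) = 0.748 to Φ(2.91 - 2.576) = 0.631.
• Type II error rate β = 1 - power therefore increases (0.252 → 0.369).
Appropriate when false positives are costly — here, approving an ineffective drug — patients take a useless medication and may skip effective alternatives.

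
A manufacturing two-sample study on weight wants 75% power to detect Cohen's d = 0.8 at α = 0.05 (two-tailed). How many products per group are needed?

z_{α/2} = 1.96, z_β = Φ⁻¹(0.75) = 0.674. For large effect (d = 0.8): n per group = 2(z_{α/2} + z_β)²/d² = 2(1.96 + 0.674)²/0.8² = 21.7 → 22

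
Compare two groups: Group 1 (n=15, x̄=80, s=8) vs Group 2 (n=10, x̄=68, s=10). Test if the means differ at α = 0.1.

Pooled sp = 8.84. t = 3.326, df = 23. Critical t = ±1.714. Reject H₀.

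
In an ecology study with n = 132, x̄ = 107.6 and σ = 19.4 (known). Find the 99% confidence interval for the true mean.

CI = x̄ ± z*(σ/√n) = 107.6 ± 2.576(19.4/√132) = 107.6 ± 4.35 = (103.25, 111.95)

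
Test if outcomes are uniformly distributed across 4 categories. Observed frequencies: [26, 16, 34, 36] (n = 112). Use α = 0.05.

Expected = 28 each. χ² = Σ(O-E)²/E = 8.857. df = 3, critical value = 7.815. Reject H₀.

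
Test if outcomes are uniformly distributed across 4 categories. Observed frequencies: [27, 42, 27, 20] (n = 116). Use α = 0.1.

Expected = 29 each. χ² = Σ(O-E)²/E = 8.897. df = 3, critical value = 6.251. Reject H₀.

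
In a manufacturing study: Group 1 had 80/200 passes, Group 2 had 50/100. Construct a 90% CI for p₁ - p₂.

p̂₁ = 0.4, p̂₂ = 0.5. Difference = -0.1. CI = (-0.2, 0.0)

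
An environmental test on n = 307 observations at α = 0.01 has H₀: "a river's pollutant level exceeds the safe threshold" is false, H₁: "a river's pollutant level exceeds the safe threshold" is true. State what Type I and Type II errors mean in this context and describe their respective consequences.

Type I (false positive): concluding that a river's pollutant level exceeds the safe threshold when it is not — shutting down a compliant factory unnecessarily. Type II (false negative): failing to conclude that a river's pollutant level exceeds the safe threshold when it is — allowing unsafe pollution to continue. Which is costlier depends on domain priorities and is a judgement call rather than a statistical fact.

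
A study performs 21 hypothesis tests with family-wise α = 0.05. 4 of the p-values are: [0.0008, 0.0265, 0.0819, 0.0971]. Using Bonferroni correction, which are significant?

Bonferroni α = 0.05/21 = 0.00238. Significant p-values: [0.0008]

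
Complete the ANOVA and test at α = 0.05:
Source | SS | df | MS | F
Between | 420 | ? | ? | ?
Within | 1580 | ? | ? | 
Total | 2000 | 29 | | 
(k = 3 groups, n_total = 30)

df_between = 2, df_within = 27. MS_between = 210.0, MS_within = 58.52. F = 3.589, F_crit ≈ 3.354. Reject H₀.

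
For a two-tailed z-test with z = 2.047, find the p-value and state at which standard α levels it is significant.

p = 2·P(Z > |2.047|) = 2·(1 - Φ(2.047)) ≈ 0.0407. Significant at α = 0.1; Significant at α = 0.05.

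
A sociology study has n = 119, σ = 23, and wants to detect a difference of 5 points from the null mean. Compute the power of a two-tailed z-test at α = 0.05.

SE = σ/√n = 23/√119 = 2.108. Non-centrality λ = d/SE = 5/2.108 = 2.371. Power ≈ Φ(λ - z_{α/2}) = Φ(2.371 - 1.96) = Φ(0.411) = 0.66.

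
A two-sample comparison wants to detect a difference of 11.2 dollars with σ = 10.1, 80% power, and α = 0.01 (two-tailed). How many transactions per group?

n per group = 2(z_α/2 + z_β)²σ²/d² = 2×(2.576 + 0.84)²×10.1²/11.2² = 19.0 → n = 19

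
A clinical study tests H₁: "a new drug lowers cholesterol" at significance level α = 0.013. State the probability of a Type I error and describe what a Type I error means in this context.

P(Type I error) = α = 0.013. A Type I error is rejecting H₀ when H₀ is actually true (false positive) — here, concluding that a new drug lowers cholesterol when in fact this is not the case. Consequence: approving an ineffective drug — patients take a useless medication and may skip effective alternatives.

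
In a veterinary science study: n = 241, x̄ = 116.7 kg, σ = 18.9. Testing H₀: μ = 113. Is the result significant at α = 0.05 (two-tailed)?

z = (116.7 - 113)/(18.9/√241) = 3.039. Since |z| > 1.96, significant at α = 0.05.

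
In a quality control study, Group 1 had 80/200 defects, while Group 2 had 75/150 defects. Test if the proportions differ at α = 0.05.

p̂₁ = 0.4, p̂₂ = 0.5, pooled p̂ = 0.443. z = -1.864. Critical: ±1.96. Fail to reject H₀.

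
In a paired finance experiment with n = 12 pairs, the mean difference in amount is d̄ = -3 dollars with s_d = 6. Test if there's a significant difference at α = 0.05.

t = d̄/(s_d/√n) = -3/(6/√12) = -1.732. df = 11, critical t = ±2.201. Fail to reject H₀.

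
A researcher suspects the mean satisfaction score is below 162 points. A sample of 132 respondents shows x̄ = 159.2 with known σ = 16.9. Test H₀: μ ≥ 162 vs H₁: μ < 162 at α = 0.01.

z = -1.904. Critical value: -2.33. Fail to reject H₀.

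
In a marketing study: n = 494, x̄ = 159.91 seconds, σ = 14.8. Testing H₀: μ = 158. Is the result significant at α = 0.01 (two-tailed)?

z = (159.91 - 158)/(14.8/√494) = 2.868. Since |z| > 2.576, significant at α = 0.01.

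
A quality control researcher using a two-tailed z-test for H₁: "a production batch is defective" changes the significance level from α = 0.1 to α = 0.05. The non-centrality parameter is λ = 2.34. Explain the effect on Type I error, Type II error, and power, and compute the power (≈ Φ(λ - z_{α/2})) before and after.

Decreasing α from 0.1 to 0.05:
• Type I error rate decreases (α is the Type I rate by definition).
• Critical value moves from z_{α/2} = 1.645 to 1.96, so power = Φ(λ - z_{α/2}) goes from Φ(2.34 - 1.645) = 0.756 to Φ(2.34 - 1.96) = 0.648.
• Type II error rate β = 1 - power therefore increases (0.244 → 0.352).
Appropriate when false positives are costly — here, scrapping a good batch — wasted material and cost for no reason.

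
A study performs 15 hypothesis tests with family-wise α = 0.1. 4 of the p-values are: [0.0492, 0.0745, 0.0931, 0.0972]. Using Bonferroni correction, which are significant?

Bonferroni α = 0.1/15 = 0.00667. None of the given p-values are significant.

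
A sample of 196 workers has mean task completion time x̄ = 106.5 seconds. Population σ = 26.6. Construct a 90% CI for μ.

CI = x̄ ± z*(σ/√n) = 106.5 ± 1.645(26.6/√196) = 106.5 ± 3.13 = (103.37, 109.63)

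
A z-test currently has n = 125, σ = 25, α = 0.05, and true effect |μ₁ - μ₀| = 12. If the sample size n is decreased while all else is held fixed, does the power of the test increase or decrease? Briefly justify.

Power decreases: a smaller n inflates the standard error σ/√n, pulling the sampling distribution under H₁ back toward the critical value.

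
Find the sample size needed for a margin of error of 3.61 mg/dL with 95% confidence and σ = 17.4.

n = (z*σ/E)² = (1.96×17.4/3.61)² = 89.2 → n = 90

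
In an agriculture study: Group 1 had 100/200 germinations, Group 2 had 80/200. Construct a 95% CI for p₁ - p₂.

p̂₁ = 0.5, p̂₂ = 0.4. Difference = 0.1. CI = (0.003, 0.197)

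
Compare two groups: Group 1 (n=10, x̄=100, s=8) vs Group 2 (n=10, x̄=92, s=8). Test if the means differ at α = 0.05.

Pooled sp = 8.0. t = 2.236, df = 18. Critical t = ±2.101. Reject H₀.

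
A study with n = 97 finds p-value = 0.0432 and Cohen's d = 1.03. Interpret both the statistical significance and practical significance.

Statistically significant (p = 0.0432 < 0.05). Cohen's d = 1.03 indicates a large effect size. Both statistical and practical significance should be considered.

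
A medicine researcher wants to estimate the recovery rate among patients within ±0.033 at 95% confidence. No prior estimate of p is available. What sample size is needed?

Conservative approach: use p = 0.5 (maximizes p(1-p) = 0.25). n = z²(0.25)/E² = 1.96²×0.25/0.033² = 881.9 → n = 882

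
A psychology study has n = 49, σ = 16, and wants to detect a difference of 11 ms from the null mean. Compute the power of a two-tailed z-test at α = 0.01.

SE = σ/√n = 16/√49 = 2.286. Non-centrality λ = d/SE = 11/2.286 = 4.812. Power ≈ Φ(λ - z_{α/2}) = Φ(4.812 - 2.576) = Φ(2.236) = 0.987.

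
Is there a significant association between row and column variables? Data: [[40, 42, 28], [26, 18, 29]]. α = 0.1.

χ² = 5.324. df = 2, critical = 4.605. Reject H₀. Variables are dependent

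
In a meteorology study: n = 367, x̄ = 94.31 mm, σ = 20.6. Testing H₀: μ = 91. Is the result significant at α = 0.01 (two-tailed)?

z = (94.31 - 91)/(20.6/√367) = 3.078. Since |z| > 2.576, significant at α = 0.01.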